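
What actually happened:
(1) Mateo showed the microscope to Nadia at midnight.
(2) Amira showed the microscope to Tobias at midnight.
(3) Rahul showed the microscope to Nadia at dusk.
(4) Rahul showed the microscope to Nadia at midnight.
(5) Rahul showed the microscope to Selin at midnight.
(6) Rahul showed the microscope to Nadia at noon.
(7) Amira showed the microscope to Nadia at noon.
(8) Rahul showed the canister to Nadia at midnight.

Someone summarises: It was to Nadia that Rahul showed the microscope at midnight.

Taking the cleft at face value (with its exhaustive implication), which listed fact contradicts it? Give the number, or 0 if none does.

5

Focus of the cleft: "Nadia" (the recipient). Presupposed background: same agent, thing, setting (Rahul / the microscope / at midnight).
Exhaustivity: Nadia is the only recipient satisfying that background.
But fact (5) also has same agent, thing, setting (Rahul / the microscope / at midnight), with recipient = Selin — so the exhaustive reading fails.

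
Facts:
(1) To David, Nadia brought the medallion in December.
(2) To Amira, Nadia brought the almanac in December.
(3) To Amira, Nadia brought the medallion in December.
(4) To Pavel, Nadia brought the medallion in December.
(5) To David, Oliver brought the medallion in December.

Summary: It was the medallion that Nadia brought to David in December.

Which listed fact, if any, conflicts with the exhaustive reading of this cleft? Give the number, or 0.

0

Focus of the cleft: "the medallion" (the thing). Presupposed background: same agent, recipient, setting (Nadia / David / in December).
Exhaustivity: the medallion is the only thing satisfying that background.
Every other fact differs from the presupposition on some backgrounded slot, so none challenges the exhaustivity.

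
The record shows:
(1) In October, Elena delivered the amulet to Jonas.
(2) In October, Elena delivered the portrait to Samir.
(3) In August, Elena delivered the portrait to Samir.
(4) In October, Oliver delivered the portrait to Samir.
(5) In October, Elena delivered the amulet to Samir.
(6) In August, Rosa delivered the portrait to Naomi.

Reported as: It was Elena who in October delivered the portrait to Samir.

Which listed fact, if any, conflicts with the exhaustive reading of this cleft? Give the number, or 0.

4

Focus of the cleft: "Elena" (the agent). Presupposed background: same thing, recipient, setting (the portrait / Samir / in October).
Exhaustivity: Elena is the only agent satisfying that background.
But fact (4) also has same thing, recipient, setting (the portrait / Samir / in October), with agent = Oliver — so the exhaustive reading fails.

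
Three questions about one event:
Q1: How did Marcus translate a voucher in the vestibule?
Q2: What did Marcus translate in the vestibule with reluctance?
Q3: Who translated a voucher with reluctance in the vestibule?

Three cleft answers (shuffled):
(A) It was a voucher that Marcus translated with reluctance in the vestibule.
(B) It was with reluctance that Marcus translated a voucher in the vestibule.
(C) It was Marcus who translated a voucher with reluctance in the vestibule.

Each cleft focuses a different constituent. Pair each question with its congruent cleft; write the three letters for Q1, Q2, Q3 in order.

Q1 asks about the manner; cleft (B) focuses "with reluctance", which is the manner — so Q1 → B.
Q2 asks about the direct object; cleft (A) focuses "a voucher", which is the direct object — so Q2 → A.
Q3 asks about the subject (agent); cleft (C) focuses "Marcus", which is the subject (agent) — so Q3 → C.
Mapping: Q1→B, Q2→A, Q3→C.

BAC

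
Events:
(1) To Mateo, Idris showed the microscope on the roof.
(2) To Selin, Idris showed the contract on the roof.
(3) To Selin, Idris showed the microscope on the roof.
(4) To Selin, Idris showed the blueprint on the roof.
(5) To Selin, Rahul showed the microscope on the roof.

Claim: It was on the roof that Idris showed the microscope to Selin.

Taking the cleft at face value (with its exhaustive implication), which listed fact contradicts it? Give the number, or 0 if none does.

0

The cleft puts "on the roof" in focus and presupposes the open proposition with Idris as agent and the microscope as thing and Selin as recipient.
Exhaustivity: on the roof is the only setting satisfying that background.
Every other fact differs from the presupposition on some backgrounded slot, so none challenges the exhaustivity.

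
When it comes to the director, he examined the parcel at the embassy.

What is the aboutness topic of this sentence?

the director

The construction explicitly marks "the director" as what the sentence is about — the topic.
The remainder of the clause is the comment (what is said about the topic).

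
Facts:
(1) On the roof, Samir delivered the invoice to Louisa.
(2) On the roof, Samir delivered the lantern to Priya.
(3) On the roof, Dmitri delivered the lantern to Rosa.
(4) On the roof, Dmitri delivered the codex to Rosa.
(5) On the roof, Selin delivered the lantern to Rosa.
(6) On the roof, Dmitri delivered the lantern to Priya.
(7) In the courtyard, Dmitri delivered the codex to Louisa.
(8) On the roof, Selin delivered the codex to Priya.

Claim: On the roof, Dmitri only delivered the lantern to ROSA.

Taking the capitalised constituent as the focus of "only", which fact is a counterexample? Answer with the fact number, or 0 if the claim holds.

6

Focus (in capitals) is "Rosa" — the recipient. "Only" excludes alternative recipients while holding fixed agent = Dmitri, thing = the lantern, setting = on the roof.
Fact (6) shares the background but differs in recipient (Priya) — a counterexample.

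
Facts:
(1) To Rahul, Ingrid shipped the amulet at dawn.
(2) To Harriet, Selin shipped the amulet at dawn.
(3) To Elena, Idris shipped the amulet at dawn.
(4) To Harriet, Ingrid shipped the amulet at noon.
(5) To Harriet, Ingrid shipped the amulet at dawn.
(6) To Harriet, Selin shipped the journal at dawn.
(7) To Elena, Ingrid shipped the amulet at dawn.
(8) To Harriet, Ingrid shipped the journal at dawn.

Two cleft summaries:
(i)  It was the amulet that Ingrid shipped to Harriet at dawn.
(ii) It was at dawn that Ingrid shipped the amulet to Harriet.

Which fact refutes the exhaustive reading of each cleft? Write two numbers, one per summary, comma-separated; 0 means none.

8, 4

Summary (i) focuses "the amulet" (the thing); background Ingrid as agent and Harriet as recipient and at dawn as setting. Fact (8) matches that background with thing = the journal — refutes (i).
Summary (ii) focuses "at dawn" (the setting); background Ingrid as agent and the amulet as thing and Harriet as recipient. Fact (4) matches that background with setting = at noon — refutes (ii).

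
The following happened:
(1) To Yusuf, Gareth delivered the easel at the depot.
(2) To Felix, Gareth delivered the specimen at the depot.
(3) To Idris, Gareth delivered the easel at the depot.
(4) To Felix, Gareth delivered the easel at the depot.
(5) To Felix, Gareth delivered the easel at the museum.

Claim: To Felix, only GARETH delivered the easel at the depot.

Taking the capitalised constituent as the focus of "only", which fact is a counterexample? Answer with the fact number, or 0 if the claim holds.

0

Focus (in capitals) is "Gareth" — the agent. "Only" excludes alternative agents while holding fixed thing = the easel, recipient = Felix, setting = at the depot.
Every other fact changes something in the background, not just the agent. Nothing refutes the claim.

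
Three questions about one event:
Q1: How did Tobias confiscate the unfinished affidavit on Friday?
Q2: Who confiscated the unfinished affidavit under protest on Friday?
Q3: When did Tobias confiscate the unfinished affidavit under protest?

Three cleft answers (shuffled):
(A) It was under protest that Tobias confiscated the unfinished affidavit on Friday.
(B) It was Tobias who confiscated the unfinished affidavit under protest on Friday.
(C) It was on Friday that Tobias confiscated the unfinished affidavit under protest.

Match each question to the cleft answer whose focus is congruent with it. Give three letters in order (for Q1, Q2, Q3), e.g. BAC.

Q1 asks about the manner; cleft (A) focuses "under protest", which is the manner — so Q1 → A.
Q2 asks about the subject (agent); cleft (B) focuses "Tobias", which is the subject (agent) — so Q2 → B.
Q3 asks about the time; cleft (C) focuses "on Friday", which is the time — so Q3 → C.
Mapping: Q1→A, Q2→B, Q3→C.

ABC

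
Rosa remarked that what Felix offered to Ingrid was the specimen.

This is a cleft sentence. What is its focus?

In a pseudo-cleft "What ... was X", the post-copular constituent X is the focus.
Here the focus is "the specimen". The backgrounded (presupposed) material includes "Felix" and "to Ingrid".

the specimen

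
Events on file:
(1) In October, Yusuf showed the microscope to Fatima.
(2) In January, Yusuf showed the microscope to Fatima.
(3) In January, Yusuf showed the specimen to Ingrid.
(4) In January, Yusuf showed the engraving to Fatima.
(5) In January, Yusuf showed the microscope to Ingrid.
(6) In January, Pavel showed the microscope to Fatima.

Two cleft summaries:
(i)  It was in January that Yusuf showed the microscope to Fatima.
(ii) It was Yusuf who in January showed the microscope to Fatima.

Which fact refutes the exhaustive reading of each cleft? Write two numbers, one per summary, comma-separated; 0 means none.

(i): focus "in January". Looking for agent = Yusuf, thing = the microscope, recipient = Fatima with some other setting — fact (1) has in October there. Refuted.
(ii): focus "Yusuf". Looking for thing = the microscope, recipient = Fatima, setting = in January with some other agent — fact (6) has Pavel there. Refuted.

1, 6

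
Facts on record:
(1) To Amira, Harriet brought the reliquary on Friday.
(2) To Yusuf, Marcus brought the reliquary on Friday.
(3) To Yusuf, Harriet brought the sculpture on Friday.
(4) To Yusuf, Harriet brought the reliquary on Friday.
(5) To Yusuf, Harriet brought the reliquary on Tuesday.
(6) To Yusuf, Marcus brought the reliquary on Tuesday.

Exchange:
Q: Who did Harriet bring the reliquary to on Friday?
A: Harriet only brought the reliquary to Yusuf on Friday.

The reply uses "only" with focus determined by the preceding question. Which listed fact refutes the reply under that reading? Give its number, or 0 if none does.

1

Answering "Who did ... to ...?" puts focus on the recipient — here, "Yusuf".
So "only" ranges over recipients; the rest (same agent, thing, setting (Harriet / the reliquary / on Friday)) is presupposed.
Fact (1) shares the background with a different recipient (Amira) — counterexample.
(Fact (5) would refute a reading with focus on the setting — but that is not what the question asks.)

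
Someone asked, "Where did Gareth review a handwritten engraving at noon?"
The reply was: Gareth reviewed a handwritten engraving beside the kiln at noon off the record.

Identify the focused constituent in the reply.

The wh-word "where" asks about the location.
In the answer, "Gareth", "a handwritten engraving" and "at noon" are given — repeated from the question.
"off the record" is also new, but it specifies the manner, which is not what the question asks about — so it is not the focus.
The constituent filling the location gap is "beside the kiln"; that is the focus.

beside the kiln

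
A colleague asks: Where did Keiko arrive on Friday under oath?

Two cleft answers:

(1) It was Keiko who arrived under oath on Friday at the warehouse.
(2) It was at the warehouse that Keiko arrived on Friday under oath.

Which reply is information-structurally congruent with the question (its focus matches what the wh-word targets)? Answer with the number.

2

The question word "where" targets the location.
Option (1) clefts "Keiko" — the subject (agent), not what was asked.
Option (2) clefts "at the warehouse" — that matches what the question asks about.
So the congruent reply is (2).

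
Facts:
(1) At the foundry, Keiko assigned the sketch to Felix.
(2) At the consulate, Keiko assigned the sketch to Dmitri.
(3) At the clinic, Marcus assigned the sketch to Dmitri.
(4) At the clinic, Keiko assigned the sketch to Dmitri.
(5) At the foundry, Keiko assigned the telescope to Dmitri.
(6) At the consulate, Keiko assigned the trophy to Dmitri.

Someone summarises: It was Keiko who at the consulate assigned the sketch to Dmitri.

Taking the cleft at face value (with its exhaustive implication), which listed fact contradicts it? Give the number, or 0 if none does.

0

Focus of the cleft: "Keiko" (the agent). Presupposed background: thing = the sketch, recipient = Dmitri, setting = at the consulate.
Exhaustivity: Keiko is the only agent satisfying that background.
No listed fact matches the background with a different agent. Exhaustivity holds.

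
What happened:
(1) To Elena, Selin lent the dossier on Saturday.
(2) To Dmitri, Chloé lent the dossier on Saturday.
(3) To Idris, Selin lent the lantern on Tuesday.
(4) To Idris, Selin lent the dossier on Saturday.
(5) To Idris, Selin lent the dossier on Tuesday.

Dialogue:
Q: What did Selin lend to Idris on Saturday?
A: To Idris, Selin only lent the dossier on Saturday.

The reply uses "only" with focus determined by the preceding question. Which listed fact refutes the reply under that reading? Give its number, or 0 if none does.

Answering "What did ...?" puts focus on the thing — here, "the dossier".
"Only" then excludes alternative things while the background — agent = Selin, recipient = Idris, setting = on Saturday — is held fixed.
No fact keeps agent = Selin, recipient = Idris, setting = on Saturday while changing the thing; every other fact differs on something backgrounded. The reply stands.
(Fact (5) would refute a reading with focus on the setting — but that is not what the question asks.)

0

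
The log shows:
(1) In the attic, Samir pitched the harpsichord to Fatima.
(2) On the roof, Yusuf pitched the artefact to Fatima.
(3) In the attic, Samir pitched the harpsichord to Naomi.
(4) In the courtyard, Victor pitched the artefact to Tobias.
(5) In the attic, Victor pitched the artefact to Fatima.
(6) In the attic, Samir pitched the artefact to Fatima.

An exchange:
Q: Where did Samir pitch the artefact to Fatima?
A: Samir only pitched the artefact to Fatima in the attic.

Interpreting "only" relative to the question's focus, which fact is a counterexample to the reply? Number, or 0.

The question "Where did ...?" targets the setting, so in the reply the focus falls on "in the attic".
So "only" ranges over settings; the rest (agent = Samir, thing = the artefact, recipient = Fatima) is presupposed.
No listed fact shares that background with another setting. Nothing contradicts the reply.
(Fact (1) would refute a reading with focus on the thing — but that is not what the question asks.)

0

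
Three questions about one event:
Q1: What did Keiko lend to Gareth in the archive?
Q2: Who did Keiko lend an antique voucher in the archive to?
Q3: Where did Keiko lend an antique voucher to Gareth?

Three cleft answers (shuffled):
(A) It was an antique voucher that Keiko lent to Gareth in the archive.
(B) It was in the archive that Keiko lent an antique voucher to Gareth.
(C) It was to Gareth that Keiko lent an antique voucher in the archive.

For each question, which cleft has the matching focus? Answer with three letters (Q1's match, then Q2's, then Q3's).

Q1 asks about the direct object; cleft (A) focuses "an antique voucher", which is the direct object — so Q1 → A.
Q2 asks about the recipient; cleft (C) focuses "to Gareth", which is the recipient — so Q2 → C.
Q3 asks about the location; cleft (B) focuses "in the archive", which is the location — so Q3 → B.
Mapping: Q1→A, Q2→C, Q3→B.

ACB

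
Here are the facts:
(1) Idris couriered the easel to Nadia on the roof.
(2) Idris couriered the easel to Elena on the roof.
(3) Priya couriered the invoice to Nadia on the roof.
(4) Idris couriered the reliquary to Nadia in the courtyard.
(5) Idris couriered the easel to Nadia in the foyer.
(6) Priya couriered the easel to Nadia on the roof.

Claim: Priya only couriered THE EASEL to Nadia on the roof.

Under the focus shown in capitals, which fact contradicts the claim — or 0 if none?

Focus (in capitals) is "the easel" — the thing. "Only" excludes alternative things while holding fixed same agent, recipient, setting (Priya / Nadia / on the roof).
Fact (3) matches on same agent, recipient, setting (Priya / Nadia / on the roof), but has thing = the invoice instead. That refutes the claim.

3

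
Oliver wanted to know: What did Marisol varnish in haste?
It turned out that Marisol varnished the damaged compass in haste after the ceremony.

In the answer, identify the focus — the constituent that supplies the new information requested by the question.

the damaged compass

The wh-word "what" asks about the direct object.
In the answer, "Marisol" and "in haste" are given — repeated from the question.
"after the ceremony" is also new, but it specifies the time, which is not what the question asks about — so it is not the focus.
The constituent filling the direct object gap is "the damaged compass"; that is the focus.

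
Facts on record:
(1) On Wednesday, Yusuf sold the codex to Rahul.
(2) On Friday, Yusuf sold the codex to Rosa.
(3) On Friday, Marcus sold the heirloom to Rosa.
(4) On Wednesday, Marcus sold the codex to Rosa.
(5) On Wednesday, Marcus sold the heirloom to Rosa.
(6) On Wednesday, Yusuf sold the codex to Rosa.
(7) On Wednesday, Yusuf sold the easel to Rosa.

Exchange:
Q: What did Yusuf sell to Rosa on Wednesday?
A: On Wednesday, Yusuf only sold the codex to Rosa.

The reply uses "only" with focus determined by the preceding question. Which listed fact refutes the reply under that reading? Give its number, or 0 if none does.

Answering "What did ...?" puts focus on the thing — here, "the codex".
So "only" ranges over things; the rest (same agent, recipient, setting (Yusuf / Rosa / on Wednesday)) is presupposed.
Fact (7) keeps same agent, recipient, setting (Yusuf / Rosa / on Wednesday) but has thing = the easel; that refutes the reply.
(Fact (1) would refute a reading with focus on the recipient — but that is not what the question asks.)

7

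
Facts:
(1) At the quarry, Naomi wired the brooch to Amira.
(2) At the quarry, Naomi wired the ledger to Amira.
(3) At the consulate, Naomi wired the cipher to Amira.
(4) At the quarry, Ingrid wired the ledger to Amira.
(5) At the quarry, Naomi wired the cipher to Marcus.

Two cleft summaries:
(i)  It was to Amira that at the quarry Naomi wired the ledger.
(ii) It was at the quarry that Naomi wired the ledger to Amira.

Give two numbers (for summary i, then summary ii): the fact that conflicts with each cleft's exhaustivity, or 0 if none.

(i): focus "Amira". No fact shares same agent, thing, setting (Naomi / the ledger / at the quarry) with a different recipient. 0.
(ii): focus "at the quarry". No fact shares same agent, thing, recipient (Naomi / the ledger / Amira) with a different setting. 0.

0, 0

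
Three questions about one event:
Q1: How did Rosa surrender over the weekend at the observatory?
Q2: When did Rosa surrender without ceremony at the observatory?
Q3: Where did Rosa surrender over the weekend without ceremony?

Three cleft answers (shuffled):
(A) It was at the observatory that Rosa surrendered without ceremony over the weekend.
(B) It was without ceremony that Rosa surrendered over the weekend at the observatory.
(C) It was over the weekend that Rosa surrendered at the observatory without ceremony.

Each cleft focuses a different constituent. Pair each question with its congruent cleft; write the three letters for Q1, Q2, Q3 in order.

BCA

Q1 asks about the manner; cleft (B) focuses "without ceremony", which is the manner — so Q1 → B.
Q2 asks about the time; cleft (C) focuses "over the weekend", which is the time — so Q2 → C.
Q3 asks about the location; cleft (A) focuses "at the observatory", which is the location — so Q3 → A.
Mapping: Q1→B, Q2→C, Q3→A.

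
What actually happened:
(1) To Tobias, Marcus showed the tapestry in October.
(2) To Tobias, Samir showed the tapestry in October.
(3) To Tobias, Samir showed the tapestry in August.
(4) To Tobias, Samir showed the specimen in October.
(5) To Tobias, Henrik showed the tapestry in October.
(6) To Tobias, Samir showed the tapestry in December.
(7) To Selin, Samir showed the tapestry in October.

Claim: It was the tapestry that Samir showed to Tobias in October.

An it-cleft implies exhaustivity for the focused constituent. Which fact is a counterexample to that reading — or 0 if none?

4

Focus of the cleft: "the tapestry" (the thing). Presupposed background: Samir as agent and Tobias as recipient and in October as setting.
The exhaustive reading says no other thing fits that background.
But fact (4) also has Samir as agent and Tobias as recipient and in October as setting, with thing = the specimen — so the exhaustive reading fails.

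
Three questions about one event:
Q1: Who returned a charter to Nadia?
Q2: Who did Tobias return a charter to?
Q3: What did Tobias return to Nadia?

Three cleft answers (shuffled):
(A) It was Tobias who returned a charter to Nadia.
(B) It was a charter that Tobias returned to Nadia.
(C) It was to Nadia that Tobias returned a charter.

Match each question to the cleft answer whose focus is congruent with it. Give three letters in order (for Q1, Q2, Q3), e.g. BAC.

ACB

Q1 asks about the subject (agent); cleft (A) focuses "Tobias", which is the subject (agent) — so Q1 → A.
Q2 asks about the recipient; cleft (C) focuses "to Nadia", which is the recipient — so Q2 → C.
Q3 asks about the direct object; cleft (B) focuses "a charter", which is the direct object — so Q3 → B.
Mapping: Q1→A, Q2→C, Q3→B.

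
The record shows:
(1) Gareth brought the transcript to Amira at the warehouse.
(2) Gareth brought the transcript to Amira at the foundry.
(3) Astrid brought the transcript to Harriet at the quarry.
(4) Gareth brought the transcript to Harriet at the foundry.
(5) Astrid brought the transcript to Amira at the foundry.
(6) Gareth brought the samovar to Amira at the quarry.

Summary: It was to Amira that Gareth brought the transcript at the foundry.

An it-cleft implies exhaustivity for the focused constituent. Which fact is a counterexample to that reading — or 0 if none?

4

The cleft puts "Amira" in focus and presupposes the open proposition with Gareth as agent and the transcript as thing and at the foundry as setting.
The exhaustive reading says no other recipient fits that background.
But fact (4) also has Gareth as agent and the transcript as thing and at the foundry as setting, with recipient = Harriet — so the exhaustive reading fails.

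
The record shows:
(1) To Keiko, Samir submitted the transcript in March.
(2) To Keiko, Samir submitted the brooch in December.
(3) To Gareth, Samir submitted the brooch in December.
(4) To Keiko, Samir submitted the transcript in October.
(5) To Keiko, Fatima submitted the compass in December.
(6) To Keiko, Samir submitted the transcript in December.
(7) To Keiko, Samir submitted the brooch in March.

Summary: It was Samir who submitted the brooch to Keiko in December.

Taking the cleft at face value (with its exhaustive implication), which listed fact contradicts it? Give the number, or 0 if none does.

0

The cleft puts "Samir" in focus and presupposes the open proposition with same thing, recipient, setting (the brooch / Keiko / in December).
The exhaustive reading says no other agent fits that background.
Every other fact differs from the presupposition on some backgrounded slot, so none challenges the exhaustivity.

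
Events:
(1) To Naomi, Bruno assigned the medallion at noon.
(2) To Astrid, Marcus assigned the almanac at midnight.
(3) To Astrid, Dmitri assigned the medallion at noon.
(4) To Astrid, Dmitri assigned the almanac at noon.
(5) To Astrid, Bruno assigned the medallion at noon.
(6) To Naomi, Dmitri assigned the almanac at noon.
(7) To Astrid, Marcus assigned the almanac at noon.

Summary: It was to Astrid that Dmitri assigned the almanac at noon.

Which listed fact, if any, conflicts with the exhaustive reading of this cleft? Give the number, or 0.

6

Focus of the cleft: "Astrid" (the recipient). Presupposed background: agent = Dmitri, thing = the almanac, setting = at noon.
The exhaustive reading says no other recipient fits that background.
But fact (6) also has agent = Dmitri, thing = the almanac, setting = at noon, with recipient = Naomi — so the exhaustive reading fails.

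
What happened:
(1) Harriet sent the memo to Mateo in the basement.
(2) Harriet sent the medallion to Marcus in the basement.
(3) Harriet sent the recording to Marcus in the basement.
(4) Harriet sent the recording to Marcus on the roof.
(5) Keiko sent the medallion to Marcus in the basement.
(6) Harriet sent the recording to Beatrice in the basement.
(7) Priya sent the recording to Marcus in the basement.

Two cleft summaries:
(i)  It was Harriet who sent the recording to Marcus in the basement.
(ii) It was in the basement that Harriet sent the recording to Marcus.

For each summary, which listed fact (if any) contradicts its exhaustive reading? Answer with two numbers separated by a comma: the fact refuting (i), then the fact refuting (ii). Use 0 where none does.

Summary (i) focuses "Harriet" (the agent); background thing = the recording, recipient = Marcus, setting = in the basement. Fact (7) matches that background with agent = Priya — refutes (i).
Summary (ii) focuses "in the basement" (the setting); background agent = Harriet, thing = the recording, recipient = Marcus. Fact (4) matches that background with setting = on the roof — refutes (ii).

7, 4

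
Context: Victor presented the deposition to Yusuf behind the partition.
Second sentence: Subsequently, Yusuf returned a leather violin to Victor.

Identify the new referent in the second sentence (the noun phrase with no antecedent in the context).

"Yusuf" and "Victor" in the second sentence are given — already mentioned in the context.
"a leather violin" has no antecedent in the context; it is discourse-new (the indefinite article also signals a new referent).

a leather violin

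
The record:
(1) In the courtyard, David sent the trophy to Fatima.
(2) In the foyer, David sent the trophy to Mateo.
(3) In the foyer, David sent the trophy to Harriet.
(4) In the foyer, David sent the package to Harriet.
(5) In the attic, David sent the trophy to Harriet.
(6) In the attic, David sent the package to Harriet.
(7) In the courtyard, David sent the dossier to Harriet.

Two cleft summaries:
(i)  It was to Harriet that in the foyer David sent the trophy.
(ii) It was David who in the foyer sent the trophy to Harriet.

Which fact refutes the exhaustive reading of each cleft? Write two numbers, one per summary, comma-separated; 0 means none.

Summary (i) focuses "Harriet" (the recipient); background David as agent and the trophy as thing and in the foyer as setting. Fact (2) matches that background with recipient = Mateo — refutes (i).
Summary (ii) focuses "David" (the agent); background the trophy as thing and Harriet as recipient and in the foyer as setting. No fact matches that background with a different agent, so 0.

2, 0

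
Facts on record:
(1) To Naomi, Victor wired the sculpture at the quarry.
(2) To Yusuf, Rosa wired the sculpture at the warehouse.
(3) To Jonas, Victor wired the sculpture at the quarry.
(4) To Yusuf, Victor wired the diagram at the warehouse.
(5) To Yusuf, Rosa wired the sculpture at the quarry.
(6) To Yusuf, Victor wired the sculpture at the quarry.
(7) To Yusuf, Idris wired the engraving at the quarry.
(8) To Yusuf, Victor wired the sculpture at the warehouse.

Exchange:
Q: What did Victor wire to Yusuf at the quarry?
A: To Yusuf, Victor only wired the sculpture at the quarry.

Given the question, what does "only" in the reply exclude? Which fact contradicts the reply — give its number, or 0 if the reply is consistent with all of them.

The question "What did ...?" targets the thing, so in the reply the focus falls on "the sculpture".
So "only" ranges over things; the rest (same agent, recipient, setting (Victor / Yusuf / at the quarry)) is presupposed.
No fact keeps same agent, recipient, setting (Victor / Yusuf / at the quarry) while changing the thing; every other fact differs on something backgrounded. The reply stands.
(Fact (8) would refute a reading with focus on the setting — but that is not what the question asks.)

0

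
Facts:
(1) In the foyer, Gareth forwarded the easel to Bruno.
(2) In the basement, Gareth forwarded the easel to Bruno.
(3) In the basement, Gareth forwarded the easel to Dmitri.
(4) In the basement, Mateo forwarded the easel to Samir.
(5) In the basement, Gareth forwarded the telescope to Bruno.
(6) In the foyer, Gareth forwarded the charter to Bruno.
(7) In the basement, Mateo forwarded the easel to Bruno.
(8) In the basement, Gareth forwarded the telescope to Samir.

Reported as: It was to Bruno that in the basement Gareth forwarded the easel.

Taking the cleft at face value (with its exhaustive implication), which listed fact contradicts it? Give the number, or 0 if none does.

3

Focus of the cleft: "Bruno" (the recipient). Presupposed background: agent = Gareth, thing = the easel, setting = in the basement.
Exhaustivity: Bruno is the only recipient satisfying that background.
But fact (3) also has agent = Gareth, thing = the easel, setting = in the basement, with recipient = Dmitri — so the exhaustive reading fails.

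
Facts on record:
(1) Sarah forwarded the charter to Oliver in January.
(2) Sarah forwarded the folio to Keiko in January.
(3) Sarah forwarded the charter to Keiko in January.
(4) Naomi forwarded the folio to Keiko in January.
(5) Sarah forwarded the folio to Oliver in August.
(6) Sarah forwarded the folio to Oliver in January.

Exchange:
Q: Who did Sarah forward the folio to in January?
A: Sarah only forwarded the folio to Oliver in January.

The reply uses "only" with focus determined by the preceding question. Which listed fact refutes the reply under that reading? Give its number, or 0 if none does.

2

The question "Who did ... to ...?" targets the recipient, so in the reply the focus falls on "Oliver".
So "only" ranges over recipients; the rest (agent = Sarah, thing = the folio, setting = in January) is presupposed.
Fact (2) shares the background with a different recipient (Keiko) — counterexample.
(Fact (1) would refute a reading with focus on the thing — but that is not what the question asks.)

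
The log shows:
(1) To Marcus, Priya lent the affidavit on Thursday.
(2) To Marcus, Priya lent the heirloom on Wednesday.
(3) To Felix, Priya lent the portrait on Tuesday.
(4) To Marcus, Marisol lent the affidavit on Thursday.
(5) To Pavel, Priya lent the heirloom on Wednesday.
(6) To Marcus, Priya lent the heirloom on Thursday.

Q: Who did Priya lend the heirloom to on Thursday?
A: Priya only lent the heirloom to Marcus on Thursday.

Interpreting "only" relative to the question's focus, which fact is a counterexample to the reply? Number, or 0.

0

Answering "Who did ... to ...?" puts focus on the recipient — here, "Marcus".
So "only" ranges over recipients; the rest (Priya as agent and the heirloom as thing and on Thursday as setting) is presupposed.
No listed fact shares that background with another recipient. Nothing contradicts the reply.
(Fact (2) would refute a reading with focus on the setting — but that is not what the question asks.)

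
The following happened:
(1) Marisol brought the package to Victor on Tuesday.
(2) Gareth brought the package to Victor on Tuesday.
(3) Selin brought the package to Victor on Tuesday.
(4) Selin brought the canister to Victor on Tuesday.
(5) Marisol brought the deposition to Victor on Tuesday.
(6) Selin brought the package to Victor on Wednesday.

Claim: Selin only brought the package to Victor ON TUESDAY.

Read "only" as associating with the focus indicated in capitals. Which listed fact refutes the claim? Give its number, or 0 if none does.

Focus (in capitals) is "on Tuesday" — the setting. "Only" excludes alternative settings while holding fixed Selin as agent and the package as thing and Victor as recipient.
Fact (6) matches on Selin as agent and the package as thing and Victor as recipient, but has setting = on Wednesday instead. That refutes the claim.

6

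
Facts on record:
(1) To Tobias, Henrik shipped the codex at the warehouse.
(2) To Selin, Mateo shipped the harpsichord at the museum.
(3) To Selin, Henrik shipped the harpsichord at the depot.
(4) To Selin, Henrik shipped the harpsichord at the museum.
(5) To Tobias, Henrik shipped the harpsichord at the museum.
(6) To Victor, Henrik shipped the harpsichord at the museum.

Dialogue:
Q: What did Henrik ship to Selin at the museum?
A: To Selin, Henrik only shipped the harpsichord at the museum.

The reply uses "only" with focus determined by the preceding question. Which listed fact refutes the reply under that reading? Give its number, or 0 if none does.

0

The question "What did ...?" targets the thing, so in the reply the focus falls on "the harpsichord".
"Only" then excludes alternative things while the background — Henrik as agent and Selin as recipient and at the museum as setting — is held fixed.
No listed fact shares that background with another thing. Nothing contradicts the reply.
(Fact (3) would refute a reading with focus on the setting — but that is not what the question asks.)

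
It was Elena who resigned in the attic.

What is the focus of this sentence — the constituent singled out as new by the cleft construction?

In an it-cleft "It was X that/who ...", the clefted constituent X is the focus; the that/who-clause expresses the presupposed open proposition.
Here the focus is "Elena". The backgrounded (presupposed) material includes "in the attic".

Elena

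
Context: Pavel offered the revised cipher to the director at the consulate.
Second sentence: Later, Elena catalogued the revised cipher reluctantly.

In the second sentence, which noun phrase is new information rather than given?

Elena

"the revised cipher" in the second sentence is given — already mentioned in the context.
"Elena" has no antecedent in the context; it is discourse-new.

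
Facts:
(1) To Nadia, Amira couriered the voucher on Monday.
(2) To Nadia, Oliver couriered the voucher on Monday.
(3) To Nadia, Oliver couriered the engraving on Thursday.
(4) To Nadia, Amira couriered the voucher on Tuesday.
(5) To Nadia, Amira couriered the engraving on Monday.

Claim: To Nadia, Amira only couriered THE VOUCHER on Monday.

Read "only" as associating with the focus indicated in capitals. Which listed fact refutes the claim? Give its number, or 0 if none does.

5

Focus (in capitals) is "the voucher" — the thing. "Only" excludes alternative things while holding fixed same agent, recipient, setting (Amira / Nadia / on Monday).
Fact (5) matches on same agent, recipient, setting (Amira / Nadia / on Monday), but has thing = the engraving instead. That refutes the claim.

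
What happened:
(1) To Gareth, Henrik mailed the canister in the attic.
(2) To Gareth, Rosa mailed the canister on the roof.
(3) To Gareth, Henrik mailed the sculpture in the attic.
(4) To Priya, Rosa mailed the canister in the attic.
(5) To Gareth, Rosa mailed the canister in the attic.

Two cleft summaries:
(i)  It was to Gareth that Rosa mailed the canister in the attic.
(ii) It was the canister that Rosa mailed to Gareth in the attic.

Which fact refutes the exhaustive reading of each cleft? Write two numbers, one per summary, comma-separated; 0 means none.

4, 0

(i): focus "Gareth". Looking for agent = Rosa, thing = the canister, setting = in the attic with some other recipient — fact (4) has Priya there. Refuted.
(ii): focus "the canister". No fact shares agent = Rosa, recipient = Gareth, setting = in the attic with a different thing. 0.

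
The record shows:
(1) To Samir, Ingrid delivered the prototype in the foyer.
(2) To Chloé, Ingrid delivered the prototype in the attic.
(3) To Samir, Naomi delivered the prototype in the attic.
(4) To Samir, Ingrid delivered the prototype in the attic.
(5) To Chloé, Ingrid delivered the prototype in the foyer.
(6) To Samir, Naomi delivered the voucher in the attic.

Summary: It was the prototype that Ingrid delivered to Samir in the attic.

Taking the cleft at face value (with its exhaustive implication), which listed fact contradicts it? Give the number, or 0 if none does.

0

The cleft puts "the prototype" in focus and presupposes the open proposition with same agent, recipient, setting (Ingrid / Samir / in the attic).
The exhaustive reading says no other thing fits that background.
No listed fact matches the background with a different thing. Exhaustivity holds.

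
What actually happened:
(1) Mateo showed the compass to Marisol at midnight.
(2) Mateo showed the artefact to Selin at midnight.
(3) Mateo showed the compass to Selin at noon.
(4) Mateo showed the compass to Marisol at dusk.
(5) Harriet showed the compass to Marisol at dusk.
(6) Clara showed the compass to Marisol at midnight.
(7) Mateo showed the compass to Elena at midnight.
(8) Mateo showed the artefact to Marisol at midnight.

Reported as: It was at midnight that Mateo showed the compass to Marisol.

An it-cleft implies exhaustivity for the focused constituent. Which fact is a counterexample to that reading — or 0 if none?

4

The cleft puts "at midnight" in focus and presupposes the open proposition with agent = Mateo, thing = the compass, recipient = Marisol.
Exhaustivity: at midnight is the only setting satisfying that background.
But fact (4) also has agent = Mateo, thing = the compass, recipient = Marisol, with setting = at dusk — so the exhaustive reading fails.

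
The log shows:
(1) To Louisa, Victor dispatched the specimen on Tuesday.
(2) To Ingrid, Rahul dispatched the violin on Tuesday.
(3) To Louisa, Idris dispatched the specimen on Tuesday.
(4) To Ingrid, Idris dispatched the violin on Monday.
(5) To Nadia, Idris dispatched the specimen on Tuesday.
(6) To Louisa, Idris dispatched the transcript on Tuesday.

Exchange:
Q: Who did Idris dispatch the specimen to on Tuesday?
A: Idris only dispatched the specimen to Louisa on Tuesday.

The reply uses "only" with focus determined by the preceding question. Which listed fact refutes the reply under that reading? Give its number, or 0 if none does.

5

The question "Who did ... to ...?" targets the recipient, so in the reply the focus falls on "Louisa".
So "only" ranges over recipients; the rest (agent = Idris, thing = the specimen, setting = on Tuesday) is presupposed.
Fact (5) keeps agent = Idris, thing = the specimen, setting = on Tuesday but has recipient = Nadia; that refutes the reply.
(Fact (6) would refute a reading with focus on the thing — but that is not what the question asks.)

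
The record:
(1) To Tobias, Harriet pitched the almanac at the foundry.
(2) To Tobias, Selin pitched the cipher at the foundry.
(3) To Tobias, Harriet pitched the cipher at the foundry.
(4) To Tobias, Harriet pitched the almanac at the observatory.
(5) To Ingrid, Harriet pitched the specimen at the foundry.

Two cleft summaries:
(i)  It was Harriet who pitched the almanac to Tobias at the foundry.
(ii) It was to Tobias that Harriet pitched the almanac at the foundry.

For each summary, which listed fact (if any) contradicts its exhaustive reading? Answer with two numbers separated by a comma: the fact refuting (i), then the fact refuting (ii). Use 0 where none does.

(i): focus "Harriet". No fact shares same thing, recipient, setting (the almanac / Tobias / at the foundry) with a different agent. 0.
(ii): focus "Tobias". No fact shares same agent, thing, setting (Harriet / the almanac / at the foundry) with a different recipient. 0.

0, 0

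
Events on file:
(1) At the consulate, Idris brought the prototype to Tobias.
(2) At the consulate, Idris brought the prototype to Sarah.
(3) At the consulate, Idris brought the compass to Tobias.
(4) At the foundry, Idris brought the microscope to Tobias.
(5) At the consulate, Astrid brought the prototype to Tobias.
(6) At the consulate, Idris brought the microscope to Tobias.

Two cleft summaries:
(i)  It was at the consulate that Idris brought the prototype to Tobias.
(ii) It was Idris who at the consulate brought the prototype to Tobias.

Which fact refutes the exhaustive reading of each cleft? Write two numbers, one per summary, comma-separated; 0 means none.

0, 5

Summary (i) focuses "at the consulate" (the setting); background same agent, thing, recipient (Idris / the prototype / Tobias). No fact matches that background with a different setting, so 0.
Summary (ii) focuses "Idris" (the agent); background same thing, recipient, setting (the prototype / Tobias / at the consulate). Fact (5) matches that background with agent = Astrid — refutes (ii).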